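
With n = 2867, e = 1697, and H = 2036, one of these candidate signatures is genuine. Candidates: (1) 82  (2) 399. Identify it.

Candidate 1: Squares mod 2867: 82^1≡82, 82^2≡990, 82^4≡2453, 82^8≡2243, 82^16≡2331, 82^32≡596, 82^64≡2575, 82^128≡2121, 82^256≡318, 82^512≡779, 82^1024≡1904; 1697 = 1024 + 512 + 128 + 32 + 1, so 82^1697 ≡ 1904·779·2121·596·82 ≡ 151 (mod 2867)
Candidate 2: Squares mod 2867: 399^1≡399, 399^2≡1516, 399^4≡1789, 399^8≡949, 399^16≡363, 399^32≡2754, 399^64≡1301, 399^128≡1071, 399^256≡241, 399^512≡741, 399^1024≡1484; 1697 = 1024 + 512 + 128 + 32 + 1, so 399^1697 ≡ 1484·741·1071·2754·399 ≡ 2036 (mod 2867)
  → matches H = 2036

2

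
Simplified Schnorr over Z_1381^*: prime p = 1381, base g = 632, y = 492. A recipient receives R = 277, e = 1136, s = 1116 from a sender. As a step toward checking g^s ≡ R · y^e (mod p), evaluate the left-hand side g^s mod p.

632^2 = 399424 ≡ 315
632^4 ≡ 315^2 = 99225 ≡ 1174
632^8 ≡ 1174^2 = 1378276 ≡ 38
632^16 ≡ 38^2 = 1444 ≡ 63
632^32 ≡ 63^2 = 3969 ≡ 1207
632^64 ≡ 1207^2 = 1456849 ≡ 1275
632^128 ≡ 1275^2 = 1625625 ≡ 188
632^256 ≡ 188^2 = 35344 ≡ 819
632^512 ≡ 819^2 = 670761 ≡ 976
632^1024 ≡ 976^2 = 952576 ≡ 1067
1116 = 1024 + 64 + 16 + 8 + 4, so 632^1116 ≡ 1067·1275·63·38·1174 ≡ 558 (mod 1381)

558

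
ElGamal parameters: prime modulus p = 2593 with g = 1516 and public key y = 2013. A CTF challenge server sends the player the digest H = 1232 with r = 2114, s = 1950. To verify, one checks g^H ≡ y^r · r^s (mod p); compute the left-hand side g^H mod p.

656

1516^2 = 2298256 ≡ 858
1516^4 ≡ 858^2 = 736164 ≡ 2345
1516^8 ≡ 2345^2 = 5499025 ≡ 1865
1516^16 ≡ 1865^2 = 3478225 ≡ 1012
1516^32 ≡ 1012^2 = 1024144 ≡ 2502
1516^64 ≡ 2502^2 = 6260004 ≡ 502
1516^128 ≡ 502^2 = 252004 ≡ 483
1516^256 ≡ 483^2 = 233289 ≡ 2512
1516^512 ≡ 2512^2 = 6310144 ≡ 1375
1516^1024 ≡ 1375^2 = 1890625 ≡ 328
1232 = 1024 + 128 + 64 + 16, so 1516^1232 ≡ 328·483·502·1012 ≡ 656 (mod 2593)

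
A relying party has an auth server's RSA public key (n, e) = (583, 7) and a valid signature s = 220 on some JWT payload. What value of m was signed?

s^2 ≡ 220^2 = 48400 ≡ 11
s^4 ≡ 11^2 = 121
7 = 4 + 2 + 1, so s^7 ≡ 121·11·220 ≡ 154 (mod 583)

154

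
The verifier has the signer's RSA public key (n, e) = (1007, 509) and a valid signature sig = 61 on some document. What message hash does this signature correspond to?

701

Squares mod 1007: sig^1≡61, sig^2≡700, sig^4≡598, sig^8≡119, sig^16≡63, sig^32≡948, sig^64≡460, sig^128≡130, sig^256≡788
509 = 256 + 128 + 64 + 32 + 16 + 8 + 4 + 1, so sig^509 ≡ 788·130·460·948·63·119·598·61 ≡ 701 (mod 1007)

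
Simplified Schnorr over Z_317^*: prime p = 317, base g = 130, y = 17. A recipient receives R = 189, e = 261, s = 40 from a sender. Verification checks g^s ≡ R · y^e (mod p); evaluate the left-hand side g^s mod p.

Squares mod 317: 130^1≡130, 130^2≡99, 130^4≡291, 130^8≡42, 130^16≡179, 130^32≡24
40 = 32 + 8, so 130^40 ≡ 24·42 ≡ 57 (mod 317)

57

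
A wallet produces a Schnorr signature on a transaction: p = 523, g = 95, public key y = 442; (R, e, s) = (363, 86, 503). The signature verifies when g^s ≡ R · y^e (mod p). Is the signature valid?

valid

g^s mod p:
95^2 = 9025 ≡ 134
95^4 ≡ 134^2 = 17956 ≡ 174
95^8 ≡ 174^2 = 30276 ≡ 465
95^16 ≡ 465^2 = 216225 ≡ 226
95^32 ≡ 226^2 = 51076 ≡ 345
95^64 ≡ 345^2 = 119025 ≡ 304
95^128 ≡ 304^2 = 92416 ≡ 368
95^256 ≡ 368^2 = 135424 ≡ 490
503 = 256 + 128 + 64 + 32 + 16 + 4 + 2 + 1, so 95^503 ≡ 490·368·304·345·226·174·134·95 ≡ 450 (mod 523)
R · y^e mod p:
442^2 = 195364 ≡ 285
442^4 ≡ 285^2 = 81225 ≡ 160
442^8 ≡ 160^2 = 25600 ≡ 496
442^16 ≡ 496^2 = 246016 ≡ 206
442^32 ≡ 206^2 = 42436 ≡ 73
442^64 ≡ 73^2 = 5329 ≡ 99
86 = 64 + 16 + 4 + 2, so 442^86 ≡ 99·206·160·285 ≡ 226 (mod 523)
363·226 = 82038 ≡ 450 (mod 523)
450 ≡ 450 (mod 523); signature holds.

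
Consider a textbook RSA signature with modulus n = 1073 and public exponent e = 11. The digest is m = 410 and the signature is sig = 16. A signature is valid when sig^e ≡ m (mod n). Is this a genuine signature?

forged

sig^11 mod 1073 = 663
663 ≠ 410, so verification fails.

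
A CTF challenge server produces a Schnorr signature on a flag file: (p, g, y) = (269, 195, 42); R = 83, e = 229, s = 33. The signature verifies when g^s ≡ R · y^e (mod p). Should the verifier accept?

reject

g^s mod p:
195^33 mod 269 = 237
R · y^e mod p:
42^229 mod 269 = 108
83·108 = 8964 ≡ 87 (mod 269)
237 ≠ 87; the check fails.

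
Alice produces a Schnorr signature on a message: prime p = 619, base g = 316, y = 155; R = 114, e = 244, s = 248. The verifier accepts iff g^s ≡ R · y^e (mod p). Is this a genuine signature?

g^s mod p:
316^248 mod 619 = 474
R · y^e mod p:
155^244 mod 619 = 61
114·61 = 6954 ≡ 145 (mod 619)
474 ≠ 145; the check fails.

forged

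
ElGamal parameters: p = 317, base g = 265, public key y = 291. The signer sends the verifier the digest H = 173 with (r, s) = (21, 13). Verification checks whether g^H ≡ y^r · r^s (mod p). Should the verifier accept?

Left side g^H mod p:
265^2 = 70225 ≡ 168
265^4 ≡ 168^2 = 28224 ≡ 11
265^8 ≡ 11^2 = 121
265^16 ≡ 121^2 = 14641 ≡ 59
265^32 ≡ 59^2 = 3481 ≡ 311
265^64 ≡ 311^2 = 96721 ≡ 36
265^128 ≡ 36^2 = 1296 ≡ 28
173 = 128 + 32 + 8 + 4 + 1, so 265^173 ≡ 28·311·121·11·265 ≡ 56 (mod 317)
Right side y^r · r^s mod p:
291^2 = 84681 ≡ 42
291^4 ≡ 42^2 = 1764 ≡ 179
291^8 ≡ 179^2 = 32041 ≡ 24
291^16 ≡ 24^2 = 576 ≡ 259
21 = 16 + 4 + 1, so 291^21 ≡ 259·179·291 ≡ 165 (mod 317)
21^2 = 441 ≡ 124
21^4 ≡ 124^2 = 15376 ≡ 160
21^8 ≡ 160^2 = 25600 ≡ 240
13 = 8 + 4 + 1, so 21^13 ≡ 240·160·21 ≡ 269 (mod 317)
165·269 = 44385 ≡ 5 (mod 317)
56 ≠ 5, so verification fails.

reject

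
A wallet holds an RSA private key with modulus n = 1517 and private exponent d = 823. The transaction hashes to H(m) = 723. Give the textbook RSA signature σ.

997

(H(m))^823 mod 1517 = 997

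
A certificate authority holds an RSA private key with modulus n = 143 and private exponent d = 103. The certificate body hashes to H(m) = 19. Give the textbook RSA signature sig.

(H(m))^2 ≡ 19^2 = 361 ≡ 75
(H(m))^4 ≡ 75^2 = 5625 ≡ 48
(H(m))^8 ≡ 48^2 = 2304 ≡ 16
(H(m))^16 ≡ 16^2 = 256 ≡ 113
(H(m))^32 ≡ 113^2 = 12769 ≡ 42
(H(m))^64 ≡ 42^2 = 1764 ≡ 48
103 = 64 + 32 + 4 + 2 + 1, so (H(m))^103 ≡ 48·42·48·75·19 ≡ 72 (mod 143)

72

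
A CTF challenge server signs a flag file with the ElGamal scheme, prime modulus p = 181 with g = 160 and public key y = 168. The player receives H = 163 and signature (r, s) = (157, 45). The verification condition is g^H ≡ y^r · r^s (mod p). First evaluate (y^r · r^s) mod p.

Squares mod 181: 168^1≡168, 168^2≡169, 168^4≡144, 168^8≡102, 168^16≡87, 168^32≡148, 168^64≡3, 168^128≡9
157 = 128 + 16 + 8 + 4 + 1, so 168^157 ≡ 9·87·102·144·168 ≡ 106 (mod 181)
Squares mod 181: 157^1≡157, 157^2≡33, 157^4≡3, 157^8≡9, 157^16≡81, 157^32≡45
45 = 32 + 8 + 4 + 1, so 157^45 ≡ 45·9·3·157 ≡ 162 (mod 181)
y^r · r^s ≡ 106·162 = 17172 ≡ 158 (mod 181)

158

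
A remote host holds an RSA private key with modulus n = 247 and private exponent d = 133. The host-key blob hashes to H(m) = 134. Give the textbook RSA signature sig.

134

(H(m))^2 ≡ 134^2 = 17956 ≡ 172
(H(m))^4 ≡ 172^2 = 29584 ≡ 191
(H(m))^8 ≡ 191^2 = 36481 ≡ 172
(H(m))^16 ≡ 172^2 = 29584 ≡ 191
(H(m))^32 ≡ 191^2 = 36481 ≡ 172
(H(m))^64 ≡ 172^2 = 29584 ≡ 191
(H(m))^128 ≡ 191^2 = 36481 ≡ 172
133 = 128 + 4 + 1, so (H(m))^133 ≡ 172·191·134 ≡ 134 (mod 247)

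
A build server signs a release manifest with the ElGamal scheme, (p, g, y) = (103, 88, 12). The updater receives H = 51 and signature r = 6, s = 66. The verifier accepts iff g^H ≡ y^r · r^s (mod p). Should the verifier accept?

Left side g^H mod p:
Squares mod 103: 88^1≡88, 88^2≡19, 88^4≡52, 88^8≡26, 88^16≡58, 88^32≡68
51 = 32 + 16 + 2 + 1, so 88^51 ≡ 68·58·19·88 ≡ 102 (mod 103)
Right side y^r · r^s mod p:
Squares mod 103: 12^1≡12, 12^2≡41, 12^4≡33
6 = 4 + 2, so 12^6 ≡ 33·41 ≡ 14 (mod 103)
Squares mod 103: 6^1≡6, 6^2≡36, 6^4≡60, 6^8≡98, 6^16≡25, 6^32≡7, 6^64≡49
66 = 64 + 2, so 6^66 ≡ 49·36 ≡ 13 (mod 103)
14·13 = 182 ≡ 79 (mod 103)
102 ≠ 79, so verification fails.

reject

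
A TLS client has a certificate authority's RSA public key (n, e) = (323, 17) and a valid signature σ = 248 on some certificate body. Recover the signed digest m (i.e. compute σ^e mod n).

Squares mod 323: σ^1≡248, σ^2≡134, σ^4≡191, σ^8≡305, σ^16≡1
17 = 16 + 1, so σ^17 ≡ 1·248 ≡ 248 (mod 323)

248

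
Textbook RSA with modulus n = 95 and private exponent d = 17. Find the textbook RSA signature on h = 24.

h^17 mod 95 = 4

4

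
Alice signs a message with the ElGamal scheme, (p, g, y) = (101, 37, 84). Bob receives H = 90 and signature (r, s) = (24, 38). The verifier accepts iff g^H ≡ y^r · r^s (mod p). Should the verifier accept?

reject

Left side g^H mod p:
37^2 = 1369 ≡ 56
37^4 ≡ 56^2 = 3136 ≡ 5
37^8 ≡ 5^2 = 25
37^16 ≡ 25^2 = 625 ≡ 19
37^32 ≡ 19^2 = 361 ≡ 58
37^64 ≡ 58^2 = 3364 ≡ 31
90 = 64 + 16 + 8 + 2, so 37^90 ≡ 31·19·25·56 ≡ 36 (mod 101)
Right side y^r · r^s mod p:
84^2 = 7056 ≡ 87
84^4 ≡ 87^2 = 7569 ≡ 95
84^8 ≡ 95^2 = 9025 ≡ 36
84^16 ≡ 36^2 = 1296 ≡ 84
24 = 16 + 8, so 84^24 ≡ 84·36 ≡ 95 (mod 101)
24^2 = 576 ≡ 71
24^4 ≡ 71^2 = 5041 ≡ 92
24^8 ≡ 92^2 = 8464 ≡ 81
24^16 ≡ 81^2 = 6561 ≡ 97
24^32 ≡ 97^2 = 9409 ≡ 16
38 = 32 + 4 + 2, so 24^38 ≡ 16·92·71 ≡ 78 (mod 101)
95·78 = 7410 ≡ 37 (mod 101)
36 ≠ 37, so verification fails.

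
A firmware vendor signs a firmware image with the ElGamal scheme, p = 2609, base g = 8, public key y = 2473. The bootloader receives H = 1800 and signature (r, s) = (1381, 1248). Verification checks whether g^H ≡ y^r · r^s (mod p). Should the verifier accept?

reject

Left side g^H mod p:
8^2 = 64
8^4 ≡ 64^2 = 4096 ≡ 1487
8^8 ≡ 1487^2 = 2211169 ≡ 1346
8^16 ≡ 1346^2 = 1811716 ≡ 1070
8^32 ≡ 1070^2 = 1144900 ≡ 2158
8^64 ≡ 2158^2 = 4656964 ≡ 2508
8^128 ≡ 2508^2 = 6290064 ≡ 2374
8^256 ≡ 2374^2 = 5635876 ≡ 436
8^512 ≡ 436^2 = 190096 ≡ 2248
8^1024 ≡ 2248^2 = 5053504 ≡ 2480
1800 = 1024 + 512 + 256 + 8, so 8^1800 ≡ 2480·2248·436·1346 ≡ 1192 (mod 2609)
Right side y^r · r^s mod p:
2473^2 = 6115729 ≡ 233
2473^4 ≡ 233^2 = 54289 ≡ 2109
2473^8 ≡ 2109^2 = 4447881 ≡ 2145
2473^16 ≡ 2145^2 = 4601025 ≡ 1358
2473^32 ≡ 1358^2 = 1844164 ≡ 2210
2473^64 ≡ 2210^2 = 4884100 ≡ 52
2473^128 ≡ 52^2 = 2704 ≡ 95
2473^256 ≡ 95^2 = 9025 ≡ 1198
2473^512 ≡ 1198^2 = 1435204 ≡ 254
2473^1024 ≡ 254^2 = 64516 ≡ 1900
1381 = 1024 + 256 + 64 + 32 + 4 + 1, so 2473^1381 ≡ 1900·1198·52·2210·2109·2473 ≡ 2176 (mod 2609)
1381^2 = 1907161 ≡ 2591
1381^4 ≡ 2591^2 = 6713281 ≡ 324
1381^8 ≡ 324^2 = 104976 ≡ 616
1381^16 ≡ 616^2 = 379456 ≡ 1151
1381^32 ≡ 1151^2 = 1324801 ≡ 2038
1381^64 ≡ 2038^2 = 4153444 ≡ 2525
1381^128 ≡ 2525^2 = 6375625 ≡ 1838
1381^256 ≡ 1838^2 = 3378244 ≡ 2198
1381^512 ≡ 2198^2 = 4831204 ≡ 1945
1381^1024 ≡ 1945^2 = 3783025 ≡ 2584
1248 = 1024 + 128 + 64 + 32, so 1381^1248 ≡ 2584·1838·2525·2038 ≡ 1732 (mod 2609)
2176·1732 = 3768832 ≡ 1436 (mod 2609)
1192 ≠ 1436, so verification fails.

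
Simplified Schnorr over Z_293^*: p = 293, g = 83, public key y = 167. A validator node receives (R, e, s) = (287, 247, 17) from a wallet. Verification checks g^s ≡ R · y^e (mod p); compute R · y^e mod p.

203

Squares mod 293: 167^1≡167, 167^2≡54, 167^4≡279, 167^8≡196, 167^16≡33, 167^32≡210, 167^64≡150, 167^128≡232
247 = 128 + 64 + 32 + 16 + 4 + 2 + 1, so 167^247 ≡ 232·150·210·33·279·54·167 ≡ 15 (mod 293)
R · y^e ≡ 287·15 = 4305 ≡ 203 (mod 293)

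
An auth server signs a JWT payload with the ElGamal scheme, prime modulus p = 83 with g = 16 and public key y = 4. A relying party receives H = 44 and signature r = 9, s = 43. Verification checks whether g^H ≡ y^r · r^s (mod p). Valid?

Left side g^H mod p:
16^2 = 256 ≡ 7
16^4 ≡ 7^2 = 49
16^8 ≡ 49^2 = 2401 ≡ 77
16^16 ≡ 77^2 = 5929 ≡ 36
16^32 ≡ 36^2 = 1296 ≡ 51
44 = 32 + 8 + 4, so 16^44 ≡ 51·77·49 ≡ 29 (mod 83)
Right side y^r · r^s mod p:
4^2 = 16
4^4 ≡ 16^2 = 256 ≡ 7
4^8 ≡ 7^2 = 49
9 = 8 + 1, so 4^9 ≡ 49·4 ≡ 30 (mod 83)
9^2 = 81
9^4 ≡ 81^2 = 6561 ≡ 4
9^8 ≡ 4^2 = 16
9^16 ≡ 16^2 = 256 ≡ 7
9^32 ≡ 7^2 = 49
43 = 32 + 8 + 2 + 1, so 9^43 ≡ 49·16·81·9 ≡ 81 (mod 83)
30·81 = 2430 ≡ 23 (mod 83)
29 ≠ 23, so verification fails.

no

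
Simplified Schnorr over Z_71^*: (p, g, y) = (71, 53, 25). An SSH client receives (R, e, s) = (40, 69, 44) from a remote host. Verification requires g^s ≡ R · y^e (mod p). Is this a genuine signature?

forged

g^s mod p:
53^2 = 2809 ≡ 40
53^4 ≡ 40^2 = 1600 ≡ 38
53^8 ≡ 38^2 = 1444 ≡ 24
53^16 ≡ 24^2 = 576 ≡ 8
53^32 ≡ 8^2 = 64
44 = 32 + 8 + 4, so 53^44 ≡ 64·24·38 ≡ 6 (mod 71)
R · y^e mod p:
25^2 = 625 ≡ 57
25^4 ≡ 57^2 = 3249 ≡ 54
25^8 ≡ 54^2 = 2916 ≡ 5
25^16 ≡ 5^2 = 25
25^32 ≡ 25^2 = 625 ≡ 57
25^64 ≡ 57^2 = 3249 ≡ 54
69 = 64 + 4 + 1, so 25^69 ≡ 54·54·25 ≡ 54 (mod 71)
40·54 = 2160 ≡ 30 (mod 71)
6 ≠ 30; the check fails.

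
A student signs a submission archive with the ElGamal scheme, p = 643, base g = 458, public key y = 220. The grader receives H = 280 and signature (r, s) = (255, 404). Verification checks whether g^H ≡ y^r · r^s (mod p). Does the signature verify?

Left side g^H mod p:
458^2 = 209764 ≡ 146
458^4 ≡ 146^2 = 21316 ≡ 97
458^8 ≡ 97^2 = 9409 ≡ 407
458^16 ≡ 407^2 = 165649 ≡ 398
458^32 ≡ 398^2 = 158404 ≡ 226
458^64 ≡ 226^2 = 51076 ≡ 279
458^128 ≡ 279^2 = 77841 ≡ 38
458^256 ≡ 38^2 = 1444 ≡ 158
280 = 256 + 16 + 8, so 458^280 ≡ 158·398·407 ≡ 459 (mod 643)
Right side y^r · r^s mod p:
220^2 = 48400 ≡ 175
220^4 ≡ 175^2 = 30625 ≡ 404
220^8 ≡ 404^2 = 163216 ≡ 537
220^16 ≡ 537^2 = 288369 ≡ 305
220^32 ≡ 305^2 = 93025 ≡ 433
220^64 ≡ 433^2 = 187489 ≡ 376
220^128 ≡ 376^2 = 141376 ≡ 559
255 = 128 + 64 + 32 + 16 + 8 + 4 + 2 + 1, so 220^255 ≡ 559·376·433·305·537·404·175·220 ≡ 640 (mod 643)
255^2 = 65025 ≡ 82
255^4 ≡ 82^2 = 6724 ≡ 294
255^8 ≡ 294^2 = 86436 ≡ 274
255^16 ≡ 274^2 = 75076 ≡ 488
255^32 ≡ 488^2 = 238144 ≡ 234
255^64 ≡ 234^2 = 54756 ≡ 101
255^128 ≡ 101^2 = 10201 ≡ 556
255^256 ≡ 556^2 = 309136 ≡ 496
404 = 256 + 128 + 16 + 4, so 255^404 ≡ 496·556·488·294 ≡ 537 (mod 643)
640·537 = 343680 ≡ 318 (mod 643)
459 ≠ 318, so verification fails.

does not verify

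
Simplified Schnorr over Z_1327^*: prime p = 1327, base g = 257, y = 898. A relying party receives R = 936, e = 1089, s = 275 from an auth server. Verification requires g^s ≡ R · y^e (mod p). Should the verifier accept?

g^s mod p:
257^275 mod 1327 = 1026
R · y^e mod p:
898^1089 mod 1327 = 537
936·537 = 502632 ≡ 1026 (mod 1327)
1026 ≡ 1026 (mod 1327); signature holds.

accept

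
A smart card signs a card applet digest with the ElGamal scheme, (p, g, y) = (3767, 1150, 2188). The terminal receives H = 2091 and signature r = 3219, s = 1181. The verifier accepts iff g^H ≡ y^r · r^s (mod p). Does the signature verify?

Left side g^H mod p:
1150^2 = 1322500 ≡ 283
1150^4 ≡ 283^2 = 80089 ≡ 982
1150^8 ≡ 982^2 = 964324 ≡ 3739
1150^16 ≡ 3739^2 = 13980121 ≡ 784
1150^32 ≡ 784^2 = 614656 ≡ 635
1150^64 ≡ 635^2 = 403225 ≡ 156
1150^128 ≡ 156^2 = 24336 ≡ 1734
1150^256 ≡ 1734^2 = 3006756 ≡ 690
1150^512 ≡ 690^2 = 476100 ≡ 1458
1150^1024 ≡ 1458^2 = 2125764 ≡ 1176
1150^2048 ≡ 1176^2 = 1382976 ≡ 487
2091 = 2048 + 32 + 8 + 2 + 1, so 1150^2091 ≡ 487·635·3739·283·1150 ≡ 3197 (mod 3767)
Right side y^r · r^s mod p:
2188^2 = 4787344 ≡ 3254
2188^4 ≡ 3254^2 = 10588516 ≡ 3246
2188^8 ≡ 3246^2 = 10536516 ≡ 217
2188^16 ≡ 217^2 = 47089 ≡ 1885
2188^32 ≡ 1885^2 = 3553225 ≡ 944
2188^64 ≡ 944^2 = 891136 ≡ 2124
2188^128 ≡ 2124^2 = 4511376 ≡ 2277
2188^256 ≡ 2277^2 = 5184729 ≡ 1337
2188^512 ≡ 1337^2 = 1787569 ≡ 2011
2188^1024 ≡ 2011^2 = 4044121 ≡ 2130
2188^2048 ≡ 2130^2 = 4536900 ≡ 1432
3219 = 2048 + 1024 + 128 + 16 + 2 + 1, so 2188^3219 ≡ 1432·2130·2277·1885·3254·2188 ≡ 318 (mod 3767)
3219^2 = 10361961 ≡ 2711
3219^4 ≡ 2711^2 = 7349521 ≡ 104
3219^8 ≡ 104^2 = 10816 ≡ 3282
3219^16 ≡ 3282^2 = 10771524 ≡ 1671
3219^32 ≡ 1671^2 = 2792241 ≡ 894
3219^64 ≡ 894^2 = 799236 ≡ 632
3219^128 ≡ 632^2 = 399424 ≡ 122
3219^256 ≡ 122^2 = 14884 ≡ 3583
3219^512 ≡ 3583^2 = 12837889 ≡ 3720
3219^1024 ≡ 3720^2 = 13838400 ≡ 2209
1181 = 1024 + 128 + 16 + 8 + 4 + 1, so 3219^1181 ≡ 2209·122·1671·3282·104·3219 ≡ 2628 (mod 3767)
318·2628 = 835704 ≡ 3197 (mod 3767)
3197 ≡ 3197 (mod 3767), so the signature is genuine.

verifies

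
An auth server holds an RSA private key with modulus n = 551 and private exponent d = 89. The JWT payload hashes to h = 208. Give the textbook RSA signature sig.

341

Squares mod 551: h^1≡208, h^2≡286, h^4≡248, h^8≡343, h^16≡286, h^32≡248, h^64≡343
89 = 64 + 16 + 8 + 1, so h^89 ≡ 343·286·343·208 ≡ 341 (mod 551)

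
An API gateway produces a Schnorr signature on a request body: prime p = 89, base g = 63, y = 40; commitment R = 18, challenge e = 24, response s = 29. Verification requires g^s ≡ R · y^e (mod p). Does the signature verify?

does not verify

g^s mod p:
63^2 = 3969 ≡ 53
63^4 ≡ 53^2 = 2809 ≡ 50
63^8 ≡ 50^2 = 2500 ≡ 8
63^16 ≡ 8^2 = 64
29 = 16 + 8 + 4 + 1, so 63^29 ≡ 64·8·50·63 ≡ 31 (mod 89)
R · y^e mod p:
40^2 = 1600 ≡ 87
40^4 ≡ 87^2 = 7569 ≡ 4
40^8 ≡ 4^2 = 16
40^16 ≡ 16^2 = 256 ≡ 78
24 = 16 + 8, so 40^24 ≡ 78·16 ≡ 2 (mod 89)
18·2 = 36 ≡ 36 (mod 89)
31 ≠ 36; the check fails.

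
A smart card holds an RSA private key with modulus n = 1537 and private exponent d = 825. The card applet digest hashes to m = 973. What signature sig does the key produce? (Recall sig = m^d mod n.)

426

Squares mod 1537: m^1≡973, m^2≡1474, m^4≡895, m^8≡248, m^16≡24, m^32≡576, m^64≡1321, m^128≡546, m^256≡1475, m^512≡770
825 = 512 + 256 + 32 + 16 + 8 + 1, so m^825 ≡ 770·1475·576·24·248·973 ≡ 426 (mod 1537)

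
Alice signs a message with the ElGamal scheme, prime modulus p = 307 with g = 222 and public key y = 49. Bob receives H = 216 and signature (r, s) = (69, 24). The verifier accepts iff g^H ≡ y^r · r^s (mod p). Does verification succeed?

passes

Left side g^H mod p:
Squares mod 307: 222^1≡222, 222^2≡164, 222^4≡187, 222^8≡278, 222^16≡227, 222^32≡260, 222^64≡60, 222^128≡223
216 = 128 + 64 + 16 + 8, so 222^216 ≡ 223·60·227·278 ≡ 216 (mod 307)
Right side y^r · r^s mod p:
Squares mod 307: 49^1≡49, 49^2≡252, 49^4≡262, 49^8≡183, 49^16≡26, 49^32≡62, 49^64≡160
69 = 64 + 4 + 1, so 49^69 ≡ 160·262·49 ≡ 250 (mod 307)
Squares mod 307: 69^1≡69, 69^2≡156, 69^4≡83, 69^8≡135, 69^16≡112
24 = 16 + 8, so 69^24 ≡ 112·135 ≡ 77 (mod 307)
250·77 = 19250 ≡ 216 (mod 307)
216 ≡ 216 (mod 307), so the signature is genuine.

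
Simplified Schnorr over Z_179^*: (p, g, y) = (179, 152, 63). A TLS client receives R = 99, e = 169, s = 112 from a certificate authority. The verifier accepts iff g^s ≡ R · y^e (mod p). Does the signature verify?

g^s mod p:
152^2 = 23104 ≡ 13
152^4 ≡ 13^2 = 169
152^8 ≡ 169^2 = 28561 ≡ 100
152^16 ≡ 100^2 = 10000 ≡ 155
152^32 ≡ 155^2 = 24025 ≡ 39
152^64 ≡ 39^2 = 1521 ≡ 89
112 = 64 + 32 + 16, so 152^112 ≡ 89·39·155 ≡ 110 (mod 179)
R · y^e mod p:
63^2 = 3969 ≡ 31
63^4 ≡ 31^2 = 961 ≡ 66
63^8 ≡ 66^2 = 4356 ≡ 60
63^16 ≡ 60^2 = 3600 ≡ 20
63^32 ≡ 20^2 = 400 ≡ 42
63^64 ≡ 42^2 = 1764 ≡ 153
63^128 ≡ 153^2 = 23409 ≡ 139
169 = 128 + 32 + 8 + 1, so 63^169 ≡ 139·42·60·63 ≡ 162 (mod 179)
99·162 = 16038 ≡ 107 (mod 179)
110 ≠ 107; the check fails.

does not verify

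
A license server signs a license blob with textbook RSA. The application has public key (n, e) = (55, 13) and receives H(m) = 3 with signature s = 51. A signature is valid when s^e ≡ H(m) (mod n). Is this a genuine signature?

forged

s^2 ≡ 51^2 = 2601 ≡ 16
s^4 ≡ 16^2 = 256 ≡ 36
s^8 ≡ 36^2 = 1296 ≡ 31
13 = 8 + 4 + 1, so s^13 ≡ 31·36·51 ≡ 46 (mod 55)
The recovered value 46 does not match the digest 3.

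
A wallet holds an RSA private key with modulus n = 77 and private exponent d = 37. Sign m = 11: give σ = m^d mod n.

m^2 ≡ 11^2 = 121 ≡ 44
m^4 ≡ 44^2 = 1936 ≡ 11
m^8 ≡ 11^2 = 121 ≡ 44
m^16 ≡ 44^2 = 1936 ≡ 11
m^32 ≡ 11^2 = 121 ≡ 44
37 = 32 + 4 + 1, so m^37 ≡ 44·11·11 ≡ 11 (mod 77)

11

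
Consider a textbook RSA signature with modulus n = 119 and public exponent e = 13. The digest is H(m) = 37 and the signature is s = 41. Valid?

no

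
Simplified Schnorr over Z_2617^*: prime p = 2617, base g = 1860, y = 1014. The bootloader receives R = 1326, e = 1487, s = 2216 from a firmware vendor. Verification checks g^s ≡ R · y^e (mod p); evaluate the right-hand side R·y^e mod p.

2507

1014^2 = 1028196 ≡ 2332
1014^4 ≡ 2332^2 = 5438224 ≡ 98
1014^8 ≡ 98^2 = 9604 ≡ 1753
1014^16 ≡ 1753^2 = 3073009 ≡ 651
1014^32 ≡ 651^2 = 423801 ≡ 2464
1014^64 ≡ 2464^2 = 6071296 ≡ 2473
1014^128 ≡ 2473^2 = 6115729 ≡ 2417
1014^256 ≡ 2417^2 = 5841889 ≡ 745
1014^512 ≡ 745^2 = 555025 ≡ 221
1014^1024 ≡ 221^2 = 48841 ≡ 1735
1487 = 1024 + 256 + 128 + 64 + 8 + 4 + 2 + 1, so 1014^1487 ≡ 1735·745·2417·2473·1753·98·2332·1014 ≡ 1863 (mod 2617)
R · y^e ≡ 1326·1863 = 2470338 ≡ 2507 (mod 2617)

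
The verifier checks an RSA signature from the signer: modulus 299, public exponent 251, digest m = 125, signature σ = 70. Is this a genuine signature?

σ^2 ≡ 70^2 = 4900 ≡ 116
σ^4 ≡ 116^2 = 13456 ≡ 1
σ^8 ≡ 1^2 = 1
σ^16 ≡ 1^2 = 1
σ^32 ≡ 1^2 = 1
σ^64 ≡ 1^2 = 1
σ^128 ≡ 1^2 = 1
251 = 128 + 64 + 32 + 16 + 8 + 2 + 1, so σ^251 ≡ 1·1·1·1·1·116·70 ≡ 47 (mod 299)
σ^251 mod 299 = 47, but m = 125.

forged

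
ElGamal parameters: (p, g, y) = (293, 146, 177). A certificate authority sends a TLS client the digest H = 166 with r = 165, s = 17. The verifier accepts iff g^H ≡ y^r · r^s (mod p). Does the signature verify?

Left side g^H mod p:
146^166 mod 293 = 260
Right side y^r · r^s mod p:
177^165 mod 293 = 165
165^17 mod 293 = 117
165·117 = 19305 ≡ 260 (mod 293)
260 ≡ 260 (mod 293), so the signature is genuine.

verifies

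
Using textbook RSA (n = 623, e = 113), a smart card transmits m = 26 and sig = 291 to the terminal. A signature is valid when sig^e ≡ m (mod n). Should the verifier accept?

sig^113 mod 623 = 541
The recovered value 541 does not match the digest 26.

reject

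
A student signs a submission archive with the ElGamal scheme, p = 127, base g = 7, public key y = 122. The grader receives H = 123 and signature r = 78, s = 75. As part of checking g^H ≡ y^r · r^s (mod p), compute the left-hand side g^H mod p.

10

7^123 mod 127 = 10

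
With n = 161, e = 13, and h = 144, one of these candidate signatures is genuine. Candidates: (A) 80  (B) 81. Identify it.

B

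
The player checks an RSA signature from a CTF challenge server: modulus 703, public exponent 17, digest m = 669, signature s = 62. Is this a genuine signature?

genuine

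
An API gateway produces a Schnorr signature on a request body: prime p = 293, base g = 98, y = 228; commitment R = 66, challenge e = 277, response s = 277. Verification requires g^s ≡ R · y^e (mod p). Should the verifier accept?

accept

g^s mod p:
98^2 = 9604 ≡ 228
98^4 ≡ 228^2 = 51984 ≡ 123
98^8 ≡ 123^2 = 15129 ≡ 186
98^16 ≡ 186^2 = 34596 ≡ 22
98^32 ≡ 22^2 = 484 ≡ 191
98^64 ≡ 191^2 = 36481 ≡ 149
98^128 ≡ 149^2 = 22201 ≡ 226
98^256 ≡ 226^2 = 51076 ≡ 94
277 = 256 + 16 + 4 + 1, so 98^277 ≡ 94·22·123·98 ≡ 111 (mod 293)
R · y^e mod p:
228^2 = 51984 ≡ 123
228^4 ≡ 123^2 = 15129 ≡ 186
228^8 ≡ 186^2 = 34596 ≡ 22
228^16 ≡ 22^2 = 484 ≡ 191
228^32 ≡ 191^2 = 36481 ≡ 149
228^64 ≡ 149^2 = 22201 ≡ 226
228^128 ≡ 226^2 = 51076 ≡ 94
228^256 ≡ 94^2 = 8836 ≡ 46
277 = 256 + 16 + 4 + 1, so 228^277 ≡ 46·191·186·228 ≡ 15 (mod 293)
66·15 = 990 ≡ 111 (mod 293)
111 ≡ 111 (mod 293); signature holds.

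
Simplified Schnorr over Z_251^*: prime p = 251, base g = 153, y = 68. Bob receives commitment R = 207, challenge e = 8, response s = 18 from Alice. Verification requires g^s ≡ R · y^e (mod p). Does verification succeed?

g^s mod p:
153^2 = 23409 ≡ 66
153^4 ≡ 66^2 = 4356 ≡ 89
153^8 ≡ 89^2 = 7921 ≡ 140
153^16 ≡ 140^2 = 19600 ≡ 22
18 = 16 + 2, so 153^18 ≡ 22·66 ≡ 197 (mod 251)
R · y^e mod p:
68^2 = 4624 ≡ 106
68^4 ≡ 106^2 = 11236 ≡ 192
68^8 ≡ 192^2 = 36864 ≡ 218
207·218 = 45126 ≡ 197 (mod 251)
197 ≡ 197 (mod 251); signature holds.

passes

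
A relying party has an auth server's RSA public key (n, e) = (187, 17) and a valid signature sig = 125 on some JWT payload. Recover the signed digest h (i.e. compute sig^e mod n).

159

sig^2 ≡ 125^2 = 15625 ≡ 104
sig^4 ≡ 104^2 = 10816 ≡ 157
sig^8 ≡ 157^2 = 24649 ≡ 152
sig^16 ≡ 152^2 = 23104 ≡ 103
17 = 16 + 1, so sig^17 ≡ 103·125 ≡ 159 (mod 187)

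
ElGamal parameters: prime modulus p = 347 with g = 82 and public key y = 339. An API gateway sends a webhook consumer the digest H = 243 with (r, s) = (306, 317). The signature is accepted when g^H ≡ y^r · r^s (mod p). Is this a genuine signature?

Left side g^H mod p:
Squares mod 347: 82^1≡82, 82^2≡131, 82^4≡158, 82^8≡327, 82^16≡53, 82^32≡33, 82^64≡48, 82^128≡222
243 = 128 + 64 + 32 + 16 + 2 + 1, so 82^243 ≡ 222·48·33·53·131·82 ≡ 43 (mod 347)
Right side y^r · r^s mod p:
Squares mod 347: 339^1≡339, 339^2≡64, 339^4≡279, 339^8≡113, 339^16≡277, 339^32≡42, 339^64≡29, 339^128≡147, 339^256≡95
306 = 256 + 32 + 16 + 2, so 339^306 ≡ 95·42·277·64 ≡ 158 (mod 347)
Squares mod 347: 306^1≡306, 306^2≡293, 306^4≡140, 306^8≡168, 306^16≡117, 306^32≡156, 306^64≡46, 306^128≡34, 306^256≡115
317 = 256 + 32 + 16 + 8 + 4 + 1, so 306^317 ≡ 115·156·117·168·140·306 ≡ 161 (mod 347)
158·161 = 25438 ≡ 107 (mod 347)
43 ≠ 107, so verification fails.

forged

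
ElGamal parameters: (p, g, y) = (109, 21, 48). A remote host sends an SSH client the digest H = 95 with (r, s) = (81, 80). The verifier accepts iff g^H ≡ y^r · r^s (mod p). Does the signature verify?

does not verify

Left side g^H mod p:
21^2 = 441 ≡ 5
21^4 ≡ 5^2 = 25
21^8 ≡ 25^2 = 625 ≡ 80
21^16 ≡ 80^2 = 6400 ≡ 78
21^32 ≡ 78^2 = 6084 ≡ 89
21^64 ≡ 89^2 = 7921 ≡ 73
95 = 64 + 16 + 8 + 4 + 2 + 1, so 21^95 ≡ 73·78·80·25·5·21 ≡ 81 (mod 109)
Right side y^r · r^s mod p:
48^2 = 2304 ≡ 15
48^4 ≡ 15^2 = 225 ≡ 7
48^8 ≡ 7^2 = 49
48^16 ≡ 49^2 = 2401 ≡ 3
48^32 ≡ 3^2 = 9
48^64 ≡ 9^2 = 81
81 = 64 + 16 + 1, so 48^81 ≡ 81·3·48 ≡ 1 (mod 109)
81^2 = 6561 ≡ 21
81^4 ≡ 21^2 = 441 ≡ 5
81^8 ≡ 5^2 = 25
81^16 ≡ 25^2 = 625 ≡ 80
81^32 ≡ 80^2 = 6400 ≡ 78
81^64 ≡ 78^2 = 6084 ≡ 89
80 = 64 + 16, so 81^80 ≡ 89·80 ≡ 35 (mod 109)
1·35 = 35 ≡ 35 (mod 109)
81 ≠ 35, so verification fails.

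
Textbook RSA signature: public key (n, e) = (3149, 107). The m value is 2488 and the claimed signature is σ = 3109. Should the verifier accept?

Squares mod 3149: σ^1≡3109, σ^2≡1600, σ^4≡3012, σ^8≡3024, σ^16≡3029, σ^32≡1804, σ^64≡1499
107 = 64 + 32 + 8 + 2 + 1, so σ^107 ≡ 1499·1804·3024·1600·3109 ≡ 661 (mod 3149)
σ^107 mod 3149 = 661, but m = 2488.

reject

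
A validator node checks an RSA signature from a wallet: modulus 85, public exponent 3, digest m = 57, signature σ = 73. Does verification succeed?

σ^2 ≡ 73^2 = 5329 ≡ 59
3 = 2 + 1, so σ^3 ≡ 59·73 ≡ 57 (mod 85)
Since 57 equals the digest 57, verification succeeds.

passes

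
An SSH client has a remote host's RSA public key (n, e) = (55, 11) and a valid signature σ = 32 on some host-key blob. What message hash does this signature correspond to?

43

σ^2 ≡ 32^2 = 1024 ≡ 34
σ^4 ≡ 34^2 = 1156 ≡ 1
σ^8 ≡ 1^2 = 1
11 = 8 + 2 + 1, so σ^11 ≡ 1·34·32 ≡ 43 (mod 55)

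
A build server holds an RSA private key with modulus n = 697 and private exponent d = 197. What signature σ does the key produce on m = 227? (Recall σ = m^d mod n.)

m^2 ≡ 227^2 = 51529 ≡ 648
m^4 ≡ 648^2 = 419904 ≡ 310
m^8 ≡ 310^2 = 96100 ≡ 611
m^16 ≡ 611^2 = 373321 ≡ 426
m^32 ≡ 426^2 = 181476 ≡ 256
m^64 ≡ 256^2 = 65536 ≡ 18
m^128 ≡ 18^2 = 324
197 = 128 + 64 + 4 + 1, so m^197 ≡ 324·18·310·227 ≡ 58 (mod 697)

58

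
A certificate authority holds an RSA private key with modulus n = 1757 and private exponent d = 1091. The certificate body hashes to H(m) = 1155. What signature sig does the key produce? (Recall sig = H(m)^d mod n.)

1666

(H(m))^1091 mod 1757 = 1666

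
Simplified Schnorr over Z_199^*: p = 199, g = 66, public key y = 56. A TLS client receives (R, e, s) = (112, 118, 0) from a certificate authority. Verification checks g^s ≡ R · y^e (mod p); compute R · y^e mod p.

56^2 = 3136 ≡ 151
56^4 ≡ 151^2 = 22801 ≡ 115
56^8 ≡ 115^2 = 13225 ≡ 91
56^16 ≡ 91^2 = 8281 ≡ 122
56^32 ≡ 122^2 = 14884 ≡ 158
56^64 ≡ 158^2 = 24964 ≡ 89
118 = 64 + 32 + 16 + 4 + 2, so 56^118 ≡ 89·158·122·115·151 ≡ 16 (mod 199)
R · y^e ≡ 112·16 = 1792 ≡ 1 (mod 199)

1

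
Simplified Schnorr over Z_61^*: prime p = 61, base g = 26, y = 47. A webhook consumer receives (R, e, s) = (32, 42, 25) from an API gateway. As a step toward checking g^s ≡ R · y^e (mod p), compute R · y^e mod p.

47^2 = 2209 ≡ 13
47^4 ≡ 13^2 = 169 ≡ 47
47^8 ≡ 47^2 = 2209 ≡ 13
47^16 ≡ 13^2 = 169 ≡ 47
47^32 ≡ 47^2 = 2209 ≡ 13
42 = 32 + 8 + 2, so 47^42 ≡ 13·13·13 ≡ 1 (mod 61)
R · y^e ≡ 32·1 = 32 ≡ 32 (mod 61)

32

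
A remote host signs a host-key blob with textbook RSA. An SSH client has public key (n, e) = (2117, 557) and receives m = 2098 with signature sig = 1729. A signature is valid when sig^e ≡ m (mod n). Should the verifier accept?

accept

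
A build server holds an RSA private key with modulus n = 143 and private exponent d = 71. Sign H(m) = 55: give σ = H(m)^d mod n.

Squares mod 143: (H(m))^1≡55, (H(m))^2≡22, (H(m))^4≡55, (H(m))^8≡22, (H(m))^16≡55, (H(m))^32≡22, (H(m))^64≡55
71 = 64 + 4 + 2 + 1, so (H(m))^71 ≡ 55·55·22·55 ≡ 22 (mod 143)

22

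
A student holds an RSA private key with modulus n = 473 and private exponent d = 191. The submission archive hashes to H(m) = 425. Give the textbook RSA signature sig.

326

Squares mod 473: (H(m))^1≡425, (H(m))^2≡412, (H(m))^4≡410, (H(m))^8≡185, (H(m))^16≡169, (H(m))^32≡181, (H(m))^64≡124, (H(m))^128≡240
191 = 128 + 32 + 16 + 8 + 4 + 2 + 1, so (H(m))^191 ≡ 240·181·169·185·410·412·425 ≡ 326 (mod 473)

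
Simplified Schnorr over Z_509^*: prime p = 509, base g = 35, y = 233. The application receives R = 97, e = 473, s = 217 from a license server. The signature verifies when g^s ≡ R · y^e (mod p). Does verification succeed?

passes

g^s mod p:
35^2 = 1225 ≡ 207
35^4 ≡ 207^2 = 42849 ≡ 93
35^8 ≡ 93^2 = 8649 ≡ 505
35^16 ≡ 505^2 = 255025 ≡ 16
35^32 ≡ 16^2 = 256
35^64 ≡ 256^2 = 65536 ≡ 384
35^128 ≡ 384^2 = 147456 ≡ 355
217 = 128 + 64 + 16 + 8 + 1, so 35^217 ≡ 355·384·16·505·35 ≡ 444 (mod 509)
R · y^e mod p:
233^2 = 54289 ≡ 335
233^4 ≡ 335^2 = 112225 ≡ 245
233^8 ≡ 245^2 = 60025 ≡ 472
233^16 ≡ 472^2 = 222784 ≡ 351
233^32 ≡ 351^2 = 123201 ≡ 23
233^64 ≡ 23^2 = 529 ≡ 20
233^128 ≡ 20^2 = 400
233^256 ≡ 400^2 = 160000 ≡ 174
473 = 256 + 128 + 64 + 16 + 8 + 1, so 233^473 ≡ 174·400·20·351·472·233 ≡ 162 (mod 509)
97·162 = 15714 ≡ 444 (mod 509)
444 ≡ 444 (mod 509); signature holds.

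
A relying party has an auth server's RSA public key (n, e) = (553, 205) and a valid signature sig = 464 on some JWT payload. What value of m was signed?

sig^205 mod 553 = 436

436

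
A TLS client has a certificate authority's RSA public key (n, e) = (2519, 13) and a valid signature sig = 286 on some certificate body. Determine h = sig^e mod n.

2035

sig^2 ≡ 286^2 = 81796 ≡ 1188
sig^4 ≡ 1188^2 = 1411344 ≡ 704
sig^8 ≡ 704^2 = 495616 ≡ 1892
13 = 8 + 4 + 1, so sig^13 ≡ 1892·704·286 ≡ 2035 (mod 2519)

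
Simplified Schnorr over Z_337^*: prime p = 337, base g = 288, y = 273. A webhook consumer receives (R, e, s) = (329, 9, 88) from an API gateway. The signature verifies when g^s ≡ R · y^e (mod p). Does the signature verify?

verifies

g^s mod p:
Squares mod 337: 288^1≡288, 288^2≡42, 288^4≡79, 288^8≡175, 288^16≡295, 288^32≡79, 288^64≡175
88 = 64 + 16 + 8, so 288^88 ≡ 175·295·175 ≡ 79 (mod 337)
R · y^e mod p:
Squares mod 337: 273^1≡273, 273^2≡52, 273^4≡8, 273^8≡64
9 = 8 + 1, so 273^9 ≡ 64·273 ≡ 285 (mod 337)
329·285 = 93765 ≡ 79 (mod 337)
79 ≡ 79 (mod 337); signature holds.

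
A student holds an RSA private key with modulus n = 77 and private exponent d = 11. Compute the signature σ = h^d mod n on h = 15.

15

Squares mod 77: h^1≡15, h^2≡71, h^4≡36, h^8≡64
11 = 8 + 2 + 1, so h^11 ≡ 64·71·15 ≡ 15 (mod 77)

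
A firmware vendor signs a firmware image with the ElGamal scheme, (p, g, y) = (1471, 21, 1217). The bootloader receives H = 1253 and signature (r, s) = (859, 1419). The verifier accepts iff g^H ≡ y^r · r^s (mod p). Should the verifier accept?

Left side g^H mod p:
21^2 = 441
21^4 ≡ 441^2 = 194481 ≡ 309
21^8 ≡ 309^2 = 95481 ≡ 1337
21^16 ≡ 1337^2 = 1787569 ≡ 304
21^32 ≡ 304^2 = 92416 ≡ 1214
21^64 ≡ 1214^2 = 1473796 ≡ 1325
21^128 ≡ 1325^2 = 1755625 ≡ 722
21^256 ≡ 722^2 = 521284 ≡ 550
21^512 ≡ 550^2 = 302500 ≡ 945
21^1024 ≡ 945^2 = 893025 ≡ 128
1253 = 1024 + 128 + 64 + 32 + 4 + 1, so 21^1253 ≡ 128·722·1325·1214·309·21 ≡ 1394 (mod 1471)
Right side y^r · r^s mod p:
1217^2 = 1481089 ≡ 1263
1217^4 ≡ 1263^2 = 1595169 ≡ 605
1217^8 ≡ 605^2 = 366025 ≡ 1217
1217^16 ≡ 1217^2 = 1481089 ≡ 1263
1217^32 ≡ 1263^2 = 1595169 ≡ 605
1217^64 ≡ 605^2 = 366025 ≡ 1217
1217^128 ≡ 1217^2 = 1481089 ≡ 1263
1217^256 ≡ 1263^2 = 1595169 ≡ 605
1217^512 ≡ 605^2 = 366025 ≡ 1217
859 = 512 + 256 + 64 + 16 + 8 + 2 + 1, so 1217^859 ≡ 1217·605·1217·1263·1217·1263·1217 ≡ 785 (mod 1471)
859^2 = 737881 ≡ 910
859^4 ≡ 910^2 = 828100 ≡ 1398
859^8 ≡ 1398^2 = 1954404 ≡ 916
859^16 ≡ 916^2 = 839056 ≡ 586
859^32 ≡ 586^2 = 343396 ≡ 653
859^64 ≡ 653^2 = 426409 ≡ 1290
859^128 ≡ 1290^2 = 1664100 ≡ 399
859^256 ≡ 399^2 = 159201 ≡ 333
859^512 ≡ 333^2 = 110889 ≡ 564
859^1024 ≡ 564^2 = 318096 ≡ 360
1419 = 1024 + 256 + 128 + 8 + 2 + 1, so 859^1419 ≡ 360·333·399·916·910·859 ≡ 894 (mod 1471)
785·894 = 701790 ≡ 123 (mod 1471)
1394 ≠ 123, so verification fails.

reject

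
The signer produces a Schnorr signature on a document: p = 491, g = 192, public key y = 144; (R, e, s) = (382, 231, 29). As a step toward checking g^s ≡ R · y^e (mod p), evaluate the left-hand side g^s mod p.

284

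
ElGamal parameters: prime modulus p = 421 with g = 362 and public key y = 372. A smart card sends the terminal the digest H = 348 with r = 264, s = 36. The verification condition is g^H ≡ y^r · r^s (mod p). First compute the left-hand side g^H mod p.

190

Squares mod 421: 362^1≡362, 362^2≡113, 362^4≡139, 362^8≡376, 362^16≡341, 362^32≡85, 362^64≡68, 362^128≡414, 362^256≡49
348 = 256 + 64 + 16 + 8 + 4, so 362^348 ≡ 49·68·341·376·139 ≡ 190 (mod 421)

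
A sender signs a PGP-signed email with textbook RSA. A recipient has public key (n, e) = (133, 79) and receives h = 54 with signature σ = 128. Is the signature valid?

invalid

Squares mod 133: σ^1≡128, σ^2≡25, σ^4≡93, σ^8≡4, σ^16≡16, σ^32≡123, σ^64≡100
79 = 64 + 8 + 4 + 2 + 1, so σ^79 ≡ 100·4·93·25·128 ≡ 79 (mod 133)
79 ≠ 54, so verification fails.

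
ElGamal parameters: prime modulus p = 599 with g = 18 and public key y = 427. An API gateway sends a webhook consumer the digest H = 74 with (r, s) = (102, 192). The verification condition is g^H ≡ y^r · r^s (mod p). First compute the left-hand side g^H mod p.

Squares mod 599: 18^1≡18, 18^2≡324, 18^4≡151, 18^8≡39, 18^16≡323, 18^32≡103, 18^64≡426
74 = 64 + 8 + 2, so 18^74 ≡ 426·39·324 ≡ 322 (mod 599)

322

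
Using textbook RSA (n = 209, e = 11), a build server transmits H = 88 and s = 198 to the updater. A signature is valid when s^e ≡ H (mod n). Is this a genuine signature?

Squares mod 209: s^1≡198, s^2≡121, s^4≡11, s^8≡121
11 = 8 + 2 + 1, so s^11 ≡ 121·121·198 ≡ 88 (mod 209)
Since 88 equals the digest 88, verification succeeds.

genuine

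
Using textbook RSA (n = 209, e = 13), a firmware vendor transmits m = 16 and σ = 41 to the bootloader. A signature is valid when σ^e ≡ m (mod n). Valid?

no

σ^2 ≡ 41^2 = 1681 ≡ 9
σ^4 ≡ 9^2 = 81
σ^8 ≡ 81^2 = 6561 ≡ 82
13 = 8 + 4 + 1, so σ^13 ≡ 82·81·41 ≡ 204 (mod 209)
The recovered value 204 does not match the digest 16.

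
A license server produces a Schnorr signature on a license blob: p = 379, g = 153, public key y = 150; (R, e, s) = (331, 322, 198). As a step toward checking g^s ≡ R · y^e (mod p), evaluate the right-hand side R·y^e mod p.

25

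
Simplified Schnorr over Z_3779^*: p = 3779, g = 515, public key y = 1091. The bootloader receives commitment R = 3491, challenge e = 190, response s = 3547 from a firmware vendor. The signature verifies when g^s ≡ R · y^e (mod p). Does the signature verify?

g^s mod p:
Squares mod 3779: 515^1≡515, 515^2≡695, 515^4≡3092, 515^8≡3373, 515^16≡2339, 515^32≡2708, 515^64≡2004, 515^128≡2718, 515^256≡3358, 515^512≡3407, 515^1024≡2340, 515^2048≡3608
3547 = 2048 + 1024 + 256 + 128 + 64 + 16 + 8 + 2 + 1, so 515^3547 ≡ 3608·2340·3358·2718·2004·2339·3373·695·515 ≡ 113 (mod 3779)
R · y^e mod p:
Squares mod 3779: 1091^1≡1091, 1091^2≡3675, 1091^4≡3258, 1091^8≡3132, 1091^16≡2919, 1091^32≡2695, 1091^64≡3566, 1091^128≡21
190 = 128 + 32 + 16 + 8 + 4 + 2, so 1091^190 ≡ 21·2695·2919·3132·3258·3675 ≡ 3713 (mod 3779)
3491·3713 = 12962083 ≡ 113 (mod 3779)
113 ≡ 113 (mod 3779); signature holds.

verifies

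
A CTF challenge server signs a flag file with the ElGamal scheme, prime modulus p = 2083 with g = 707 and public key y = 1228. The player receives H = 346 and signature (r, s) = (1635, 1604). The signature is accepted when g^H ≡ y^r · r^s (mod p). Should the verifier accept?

Left side g^H mod p:
707^346 mod 2083 = 403
Right side y^r · r^s mod p:
1228^1635 mod 2083 = 822
1635^1604 mod 2083 = 790
822·790 = 649380 ≡ 1567 (mod 2083)
403 ≠ 1567, so verification fails.

reject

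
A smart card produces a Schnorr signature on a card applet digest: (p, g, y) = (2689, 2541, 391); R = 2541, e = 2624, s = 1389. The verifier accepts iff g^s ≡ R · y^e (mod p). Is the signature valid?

valid

g^s mod p:
2541^2 = 6456681 ≡ 392
2541^4 ≡ 392^2 = 153664 ≡ 391
2541^8 ≡ 391^2 = 152881 ≡ 2297
2541^16 ≡ 2297^2 = 5276209 ≡ 391
2541^32 ≡ 391^2 = 152881 ≡ 2297
2541^64 ≡ 2297^2 = 5276209 ≡ 391
2541^128 ≡ 391^2 = 152881 ≡ 2297
2541^256 ≡ 2297^2 = 5276209 ≡ 391
2541^512 ≡ 391^2 = 152881 ≡ 2297
2541^1024 ≡ 2297^2 = 5276209 ≡ 391
1389 = 1024 + 256 + 64 + 32 + 8 + 4 + 1, so 2541^1389 ≡ 391·391·391·2297·2297·391·2541 ≡ 1547 (mod 2689)
R · y^e mod p:
391^2 = 152881 ≡ 2297
391^4 ≡ 2297^2 = 5276209 ≡ 391
391^8 ≡ 391^2 = 152881 ≡ 2297
391^16 ≡ 2297^2 = 5276209 ≡ 391
391^32 ≡ 391^2 = 152881 ≡ 2297
391^64 ≡ 2297^2 = 5276209 ≡ 391
391^128 ≡ 391^2 = 152881 ≡ 2297
391^256 ≡ 2297^2 = 5276209 ≡ 391
391^512 ≡ 391^2 = 152881 ≡ 2297
391^1024 ≡ 2297^2 = 5276209 ≡ 391
391^2048 ≡ 391^2 = 152881 ≡ 2297
2624 = 2048 + 512 + 64, so 391^2624 ≡ 2297·2297·391 ≡ 2297 (mod 2689)
2541·2297 = 5836677 ≡ 1547 (mod 2689)
1547 ≡ 1547 (mod 2689); signature holds.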